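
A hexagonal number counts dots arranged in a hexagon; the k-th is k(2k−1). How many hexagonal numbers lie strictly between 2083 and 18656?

The n-th hexagonal number is n(2n−1).
Smallest index with value > 2083: n = 33 (giving 2145).
Largest index with value < 18656: n = 96 (giving 18336).
Indices 33 through 96: 64 terms.

64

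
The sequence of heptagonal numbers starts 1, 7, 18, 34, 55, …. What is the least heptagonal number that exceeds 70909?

Solve n(5n−3)/2 > 70909 for integer n.
The largest n with value ≤ 70909 is 168 (since 70308 ≤ 70909 < 71149), so the first above is n = 169, value 71149.

71149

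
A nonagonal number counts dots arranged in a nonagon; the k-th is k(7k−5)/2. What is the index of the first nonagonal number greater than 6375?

44

Solve n(7n−5)/2 > 6375 for integer n.
The largest n with value ≤ 6375 is 43 (since 6364 ≤ 6375 < 6666), so the first above is n = 44, value 6666.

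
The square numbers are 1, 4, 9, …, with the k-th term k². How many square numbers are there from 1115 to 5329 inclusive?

40

The n-th square number is n².
Smallest index with value ≥ 1115: n = 34 (giving 1156).
Largest index with value ≤ 5329: n = 73 (giving 5329).
Indices 34 through 73: 40 terms.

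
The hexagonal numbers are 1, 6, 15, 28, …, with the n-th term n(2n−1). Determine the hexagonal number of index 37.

The 37th hexagonal number is n(2n−1) with n = 37.
37·(2·37 − 1) = 37·73 = 2701.

2701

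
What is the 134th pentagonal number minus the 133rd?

400

Consecutive pentagonal numbers differ by 3n − 2: here 3·134 − 2 = 400.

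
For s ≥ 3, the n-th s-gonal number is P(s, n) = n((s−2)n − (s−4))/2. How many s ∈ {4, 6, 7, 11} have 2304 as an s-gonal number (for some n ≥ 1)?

s = 4: P(4, 48) = 2304. ✓
s = 6: P(6, 34) = 2278 and P(6, 35) = 2415; 2304 is not s-gonal.
s = 7: P(7, 30) = 2205 and P(7, 31) = 2356; 2304 is not s-gonal.
s = 11: P(11, 23) = 2300 and P(11, 24) = 2508; 2304 is not s-gonal.
Hits: s ∈ {4} → 1.

1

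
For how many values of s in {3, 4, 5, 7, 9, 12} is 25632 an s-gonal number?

s = 3: P(3, 225) = 25425 and P(3, 226) = 25651; 25632 is not s-gonal.
s = 4: P(4, 160) = 25600 and P(4, 161) = 25921; 25632 is not s-gonal.
s = 5: P(5, 130) = 25285 and P(5, 131) = 25676; 25632 is not s-gonal.
s = 7: P(7, 101) = 25351 and P(7, 102) = 25857; 25632 is not s-gonal.
s = 9: P(9, 85) = 25075 and P(9, 86) = 25671; 25632 is not s-gonal.
s = 12: P(12, 72) = 25632. ✓
Hits: s ∈ {12} → 1.

1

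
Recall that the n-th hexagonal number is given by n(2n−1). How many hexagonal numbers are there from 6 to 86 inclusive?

5

The n-th hexagonal number is n(2n−1).
Smallest index with value ≥ 6: n = 2 (giving 6).
Largest index with value ≤ 86: n = 6 (giving 66).
Indices 2 through 6: 5 terms.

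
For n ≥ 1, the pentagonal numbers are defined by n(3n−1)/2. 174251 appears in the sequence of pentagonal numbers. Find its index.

Set n(3n−1)/2 = 174251, giving 3n² − n − 348502 = 0.
The discriminant is 1 + 24·174251 = 4182025, and √4182025 = 2045.
So n = (1 + 2045) / 6 = 2046/6 = 341.

341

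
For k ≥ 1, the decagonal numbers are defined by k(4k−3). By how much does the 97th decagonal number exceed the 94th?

2283

97·(4·97 − 3) = 37345 and 94·(4·94 − 3) = 35062.
Difference: 37345 − 35062 = 2283.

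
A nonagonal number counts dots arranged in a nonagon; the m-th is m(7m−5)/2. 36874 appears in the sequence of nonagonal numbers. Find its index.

103

Set n(7n−5)/2 = 36874, giving 7n² − 5n − 73748 = 0.
So n = (5 + 1437) / 14 = 1442/14 = 103.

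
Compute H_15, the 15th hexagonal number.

435

The 15th hexagonal number is n(2n−1) with n = 15.
15·(2·15 − 1) = 15·29 = 435.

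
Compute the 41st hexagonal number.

3321

The 41st hexagonal number is n(2n−1) with n = 41.
41·(2·41 − 1) = 41·81 = 3321.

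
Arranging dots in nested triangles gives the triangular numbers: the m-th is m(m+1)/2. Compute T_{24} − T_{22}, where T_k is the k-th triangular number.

24·25/2 = 300 and 22·23/2 = 253.
Difference: 300 − 253 = 47.

47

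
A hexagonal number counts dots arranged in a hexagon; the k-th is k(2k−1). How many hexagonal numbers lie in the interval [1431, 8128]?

The n-th hexagonal number is n(2n−1).
Smallest index with value ≥ 1431: n = 27 (giving 1431).
Largest index with value ≤ 8128: n = 64 (giving 8128).
Indices 27 through 64: 38 terms.

38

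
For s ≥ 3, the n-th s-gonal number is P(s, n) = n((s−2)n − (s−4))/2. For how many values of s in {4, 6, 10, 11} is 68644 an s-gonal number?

s = 4: P(4, 262) = 68644. ✓
s = 6: P(6, 185) = 68265 and P(6, 186) = 69006; 68644 is not s-gonal.
s = 10: P(10, 131) = 68251 and P(10, 132) = 69300; 68644 is not s-gonal.
s = 11: P(11, 123) = 67650 and P(11, 124) = 68758; 68644 is not s-gonal.
Hits: s ∈ {4} → 1.

1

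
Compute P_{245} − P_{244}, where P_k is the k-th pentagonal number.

733

Consecutive pentagonal numbers differ by 3n − 2: here 3·245 − 2 = 733.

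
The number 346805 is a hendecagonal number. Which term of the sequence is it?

Set n(9n−7)/2 = 346805, giving 9n² − 7n − 693610 = 0.
The discriminant is 49 + 72·346805 = 24970009, and √24970009 = 4997.
So n = (7 + 4997) / 18 = 5004/18 = 278.

278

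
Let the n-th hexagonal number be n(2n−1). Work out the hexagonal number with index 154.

The 154th hexagonal number is n(2n−1) with n = 154.
154·(2·154 − 1) = 154·307 = 47278.

47278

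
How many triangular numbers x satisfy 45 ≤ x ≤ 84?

The n-th triangular number is n(n+1)/2.
Smallest index with value ≥ 45: n = 9 (giving 45).
Largest index with value ≤ 84: n = 12 (giving 78).
Indices 9 through 12: 4 terms.

4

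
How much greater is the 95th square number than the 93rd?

376

95² = 9025 and 93² = 8649.
Difference: 9025 − 8649 = 376.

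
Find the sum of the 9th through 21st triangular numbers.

Σ i(i+1)/2 = (Σi² + Σi) / 2 over i = 9..21.
Σi = 231 − 36 = 195 and Σi² = 3311 − 204 = 3107.
(1·3107 + 1·195) / 2 = 3302/2 = 1651.

1651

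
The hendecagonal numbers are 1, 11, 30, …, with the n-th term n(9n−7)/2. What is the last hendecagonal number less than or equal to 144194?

Solve n(9n−7)/2 ≤ 144194 for integer n.
n = 179 gives 143558 ≤ 144194, while n = 180 gives 145170 > 144194; so the answer is 143558.

143558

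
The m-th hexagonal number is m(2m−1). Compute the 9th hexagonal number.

153

9·(2·9 − 1) = 9·17 = 153.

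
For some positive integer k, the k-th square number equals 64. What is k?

We need n² = 64, so n = √64 = 8.

8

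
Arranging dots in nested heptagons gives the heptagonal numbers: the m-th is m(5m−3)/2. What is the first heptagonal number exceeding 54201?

Solve n(5n−3)/2 > 54201 for integer n.
The largest n with value ≤ 54201 is 147 (since 53802 ≤ 54201 < 54538), so the first above is n = 148, value 54538.

54538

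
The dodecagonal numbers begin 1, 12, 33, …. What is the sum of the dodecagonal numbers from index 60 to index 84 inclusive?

Σ i(5i−4) = 5Σi² − 4Σi over i = 60..84.
Σi = 3570 − 1770 = 1800 and Σi² = 201110 − 70210 = 130900.
5·130900 − 4·1800 = 647300.

647300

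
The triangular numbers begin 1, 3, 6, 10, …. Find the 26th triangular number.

The 26th triangular number is n(n+1)/2 with n = 26.
26·27/2 = 702/2 = 351.

351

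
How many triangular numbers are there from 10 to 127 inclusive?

12

The n-th triangular number is n(n+1)/2.
Smallest index with value ≥ 10: n = 4 (giving 10).
Largest index with value ≤ 127: n = 15 (giving 120).
Indices 4 through 15: 12 terms.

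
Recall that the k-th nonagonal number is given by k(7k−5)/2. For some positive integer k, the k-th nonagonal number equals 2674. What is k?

28

Set n(7n−5)/2 = 2674, giving 7n² − 5n − 5348 = 0.
So n = (5 + 387) / 14 = 392/14 = 28.
Check: 28·(7·28 − 5)/2 = 2674. ✓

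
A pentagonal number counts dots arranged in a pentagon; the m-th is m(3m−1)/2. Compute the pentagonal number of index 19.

19·(3·19 − 1)/2 = 19·56/2 = 19·28 = 532.

532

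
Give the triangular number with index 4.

10

The 4th triangular number is n(n+1)/2 with n = 4.
4·5/2 = 20/2 = 10.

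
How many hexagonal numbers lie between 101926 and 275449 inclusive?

146

The n-th hexagonal number is n(2n−1).
Smallest index with value ≥ 101926: n = 226 (giving 101926).
Largest index with value ≤ 275449: n = 371 (giving 274911).
Indices 226 through 371: 146 terms.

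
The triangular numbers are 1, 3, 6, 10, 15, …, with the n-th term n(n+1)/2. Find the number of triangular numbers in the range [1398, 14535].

The n-th triangular number is n(n+1)/2.
Smallest index with value ≥ 1398: n = 53 (giving 1431).
Largest index with value ≤ 14535: n = 170 (giving 14535).
Indices 53 through 170: 118 terms.

118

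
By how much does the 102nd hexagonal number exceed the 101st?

Consecutive hexagonal numbers differ by 4n − 3: here 4·102 − 3 = 405.

405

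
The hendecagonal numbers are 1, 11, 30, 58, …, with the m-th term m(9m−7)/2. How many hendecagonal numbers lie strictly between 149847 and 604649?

184

The n-th hendecagonal number is n(9n−7)/2.
Smallest index with value > 149847: n = 183 (giving 150060).
Largest index with value < 604649: n = 366 (giving 601521).
Indices 183 through 366: 184 terms.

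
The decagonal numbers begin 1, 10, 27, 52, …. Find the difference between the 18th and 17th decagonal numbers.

137

Consecutive decagonal numbers differ by 8n − 7: here 8·18 − 7 = 137.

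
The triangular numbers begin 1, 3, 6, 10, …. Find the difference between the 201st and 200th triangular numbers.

Consecutive triangular numbers differ by n: T_{201} − T_{200} = 201.

201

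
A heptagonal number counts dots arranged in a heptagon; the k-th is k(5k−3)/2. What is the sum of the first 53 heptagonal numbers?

Σ i(5i−3)/2 = (5Σi² − 3Σi) / 2 over i = 1..53.
Σi = 1431 and Σi² = 51039.
(5·51039 − 3·1431) / 2 = 250902/2 = 125451.

125451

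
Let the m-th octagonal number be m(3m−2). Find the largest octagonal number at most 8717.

Solve n(3n−2) ≤ 8717 for integer n.
n = 54 gives 8640 ≤ 8717, while n = 55 gives 8965 > 8717; so the answer is 8640.

8640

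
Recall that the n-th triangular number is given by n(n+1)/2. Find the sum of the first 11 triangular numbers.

286

Σ i(i+1)/2 = (Σi² + Σi) / 2 over i = 1..11.
Σi = 66 and Σi² = 506.
(1·506 + 1·66) / 2 = 572/2 = 286.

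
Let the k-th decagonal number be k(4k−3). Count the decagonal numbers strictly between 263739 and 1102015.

268

The n-th decagonal number is n(4n−3).
Smallest index with value > 263739: n = 258 (giving 265482).
Largest index with value < 1102015: n = 525 (giving 1100925).
Indices 258 through 525: 268 terms.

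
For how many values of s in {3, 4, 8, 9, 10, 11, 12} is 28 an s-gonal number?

s = 3: P(3, 7) = 28. ✓
s = 4: P(4, 5) = 25 and P(4, 6) = 36; 28 is not s-gonal.
s = 8: P(8, 3) = 21 and P(8, 4) = 40; 28 is not s-gonal.
s = 9: P(9, 3) = 24 and P(9, 4) = 46; 28 is not s-gonal.
s = 10: P(10, 3) = 27 and P(10, 4) = 52; 28 is not s-gonal.
s = 11: P(11, 2) = 11 and P(11, 3) = 30; 28 is not s-gonal.
s = 12: P(12, 2) = 12 and P(12, 3) = 33; 28 is not s-gonal.
Hits: s ∈ {3} → 1.

1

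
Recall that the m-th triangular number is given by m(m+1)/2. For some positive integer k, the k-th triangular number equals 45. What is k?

9

Set n(n+1)/2 = 45, giving n² + n − 90 = 0.
The discriminant is 1 + 8·45 = 361, and √361 = 19.
So n = (-1 + 19) / 2 = 18/2 = 9.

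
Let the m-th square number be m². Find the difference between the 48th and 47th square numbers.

n² − (n−1)² = 2n − 1, so 48² − 47² = 2·48 − 1 = 95.

95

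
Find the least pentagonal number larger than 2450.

Solve n(3n−1)/2 > 2450 for integer n.
The largest n with value ≤ 2450 is 40 (since 2380 ≤ 2450 < 2501), so the first above is n = 41, value 2501.

2501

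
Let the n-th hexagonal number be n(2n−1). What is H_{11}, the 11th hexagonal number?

The 11th hexagonal number is n(2n−1) with n = 11.
11·(2·11 − 1) = 11·21 = 231.

231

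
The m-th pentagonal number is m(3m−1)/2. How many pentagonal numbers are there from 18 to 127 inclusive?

6

The n-th pentagonal number is n(3n−1)/2.
Smallest index with value ≥ 18: n = 4 (giving 22).
Largest index with value ≤ 127: n = 9 (giving 117).
Indices 4 through 9: 6 terms.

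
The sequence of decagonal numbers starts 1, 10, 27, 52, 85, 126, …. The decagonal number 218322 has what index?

Set n(4n−3) = 218322, giving 4n² − 3n − 218322 = 0.
The discriminant is 9 + 16·218322 = 3493161, and √3493161 = 1869.
So n = (3 + 1869) / 8 = 1872/8 = 234.

234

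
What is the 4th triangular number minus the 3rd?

Consecutive triangular numbers differ by n: T_{4} − T_{3} = 4.

4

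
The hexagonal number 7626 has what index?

Set n(2n−1) = 7626, giving 2n² − n − 7626 = 0.
The discriminant is 1 + 8·7626 = 61009, and √61009 = 247.
So n = (1 + 247) / 4 = 248/4 = 62.

62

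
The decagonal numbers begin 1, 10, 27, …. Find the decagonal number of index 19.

19·(4·19 − 3) = 19·73 = 1387.

1387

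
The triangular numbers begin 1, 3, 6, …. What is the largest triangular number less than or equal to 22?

21

Solve n(n+1)/2 ≤ 22 for integer n.
n = 6 gives 21 ≤ 22, while n = 7 gives 28 > 22; so the answer is 21.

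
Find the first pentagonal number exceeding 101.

Solve n(3n−1)/2 > 101 for integer n.
The largest n with value ≤ 101 is 8 (since 92 ≤ 101 < 117), so the first above is n = 9, value 117.

117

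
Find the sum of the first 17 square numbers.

1785

Σ_{i=1}^{17} i² = 17·18·35/6 = 1785.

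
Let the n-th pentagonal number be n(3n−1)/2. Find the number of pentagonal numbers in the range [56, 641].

14

The n-th pentagonal number is n(3n−1)/2.
Smallest index with value ≥ 56: n = 7 (giving 70).
Largest index with value ≤ 641: n = 20 (giving 590).
Indices 7 through 20: 14 terms.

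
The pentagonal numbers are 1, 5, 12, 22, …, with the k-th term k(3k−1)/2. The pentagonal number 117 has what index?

9

Set n(3n−1)/2 = 117, giving 3n² − n − 234 = 0.
The discriminant is 1 + 24·117 = 2809, and √2809 = 53.
So n = (1 + 53) / 6 = 54/6 = 9.
Check: 9·(3·9 − 1)/2 = 117. ✓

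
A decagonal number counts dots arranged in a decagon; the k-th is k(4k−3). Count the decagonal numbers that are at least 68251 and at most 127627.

49

The n-th decagonal number is n(4n−3).
Smallest index with value ≥ 68251: n = 131 (giving 68251).
Largest index with value ≤ 127627: n = 179 (giving 127627).
Indices 131 through 179: 49 terms.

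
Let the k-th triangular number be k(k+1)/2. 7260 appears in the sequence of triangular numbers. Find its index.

Set n(n+1)/2 = 7260, giving n² + n − 14520 = 0.
The discriminant is 1 + 8·7260 = 58081, and √58081 = 241.
So n = (-1 + 241) / 2 = 240/2 = 120.
Check: 120·121/2 = 7260. ✓

120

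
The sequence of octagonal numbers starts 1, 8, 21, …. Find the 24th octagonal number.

24·(3·24 − 2) = 24·70 = 1680.

1680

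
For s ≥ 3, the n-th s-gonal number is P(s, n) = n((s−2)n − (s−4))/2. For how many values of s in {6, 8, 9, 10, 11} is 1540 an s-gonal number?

2

s = 6: P(6, 28) = 1540. ✓
s = 8: P(8, 22) = 1408 and P(8, 23) = 1541; 1540 is not s-gonal.
s = 9: P(9, 21) = 1491 and P(9, 22) = 1639; 1540 is not s-gonal.
s = 10: P(10, 20) = 1540. ✓
s = 11: P(11, 18) = 1395 and P(11, 19) = 1558; 1540 is not s-gonal.
Hits: s ∈ {6, 10} → 2.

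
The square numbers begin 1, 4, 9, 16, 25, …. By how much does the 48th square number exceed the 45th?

48² = 2304 and 45² = 2025.
Difference: 2304 − 2025 = 279.

279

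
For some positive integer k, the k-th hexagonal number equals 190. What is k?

10

Set n(2n−1) = 190, giving 2n² − n − 190 = 0.
The discriminant is 1 + 8·190 = 1521, and √1521 = 39.
So n = (1 + 39) / 4 = 40/4 = 10.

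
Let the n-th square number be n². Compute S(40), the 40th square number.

The 40th square number is n² with n = 40.
40² = 1600.

1600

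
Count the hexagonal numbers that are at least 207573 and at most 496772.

The n-th hexagonal number is n(2n−1).
Smallest index with value ≥ 207573: n = 323 (giving 208335).
Largest index with value ≤ 496772: n = 498 (giving 495510).
Indices 323 through 498: 176 terms.

176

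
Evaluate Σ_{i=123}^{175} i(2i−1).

Σ i(2i−1) = 2Σi² − Σi over i = 123..175.
Σi = 15400 − 7503 = 7897 and Σi² = 1801800 − 612745 = 1189055.
2·1189055 − 1·7897 = 2370213.

2370213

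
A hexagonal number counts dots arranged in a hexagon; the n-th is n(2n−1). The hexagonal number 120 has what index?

8

Set n(2n−1) = 120, giving 2n² − n − 120 = 0.
The discriminant is 1 + 8·120 = 961, and √961 = 31.
So n = (1 + 31) / 4 = 32/4 = 8.
Check: 8·(2·8 − 1) = 120. ✓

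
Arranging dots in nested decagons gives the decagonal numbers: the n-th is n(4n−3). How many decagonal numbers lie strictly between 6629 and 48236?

The n-th decagonal number is n(4n−3).
Smallest index with value > 6629: n = 42 (giving 6930).
Largest index with value < 48236: n = 110 (giving 48070).
Indices 42 through 110: 69 terms.

69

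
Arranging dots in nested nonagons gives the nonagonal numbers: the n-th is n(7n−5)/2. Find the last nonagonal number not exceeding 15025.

Solve n(7n−5)/2 ≤ 15025 for integer n.
n = 65 gives 14625 ≤ 15025, while n = 66 gives 15081 > 15025; so the answer is 14625.

14625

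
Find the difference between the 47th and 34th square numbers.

1053

47² = 2209 and 34² = 1156.
Difference: 2209 − 1156 = 1053.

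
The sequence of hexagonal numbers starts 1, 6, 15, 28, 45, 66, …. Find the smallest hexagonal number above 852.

Solve n(2n−1) > 852 for integer n.
The largest n with value ≤ 852 is 20 (since 780 ≤ 852 < 861), so the first above is n = 21, value 861.

861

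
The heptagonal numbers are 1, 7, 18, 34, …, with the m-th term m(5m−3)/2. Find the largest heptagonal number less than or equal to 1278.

Solve n(5n−3)/2 ≤ 1278 for integer n.
n = 22 gives 1177 ≤ 1278, while n = 23 gives 1288 > 1278; so the answer is 1177.

1177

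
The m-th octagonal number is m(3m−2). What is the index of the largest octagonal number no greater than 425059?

Solve n(3n−2) ≤ 425059 for integer n.
n = 376 gives 423376 ≤ 425059, while n = 377 gives 425633 > 425059; so the answer is index 376.

376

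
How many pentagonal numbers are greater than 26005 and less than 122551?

154

The n-th pentagonal number is n(3n−1)/2.
Smallest index with value > 26005: n = 132 (giving 26070).
Largest index with value < 122551: n = 285 (giving 121695).
Indices 132 through 285: 154 terms.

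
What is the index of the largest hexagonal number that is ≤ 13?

2

Solve n(2n−1) ≤ 13 for integer n.
n = 2 gives 6 ≤ 13, while n = 3 gives 15 > 13; so the answer is index 2.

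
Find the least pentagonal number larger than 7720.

Solve n(3n−1)/2 > 7720 for integer n.
The largest n with value ≤ 7720 is 71 (since 7526 ≤ 7720 < 7740), so the first above is n = 72, value 7740.

7740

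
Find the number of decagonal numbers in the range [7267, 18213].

25

The n-th decagonal number is n(4n−3).
Smallest index with value ≥ 7267: n = 43 (giving 7267).
Largest index with value ≤ 18213: n = 67 (giving 17755).
Indices 43 through 67: 25 terms.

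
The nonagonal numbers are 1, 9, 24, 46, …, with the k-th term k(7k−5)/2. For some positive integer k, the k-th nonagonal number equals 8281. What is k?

Set n(7n−5)/2 = 8281, giving 7n² − 5n − 16562 = 0.
The discriminant is 25 + 56·8281 = 463761, and √463761 = 681.
So n = (5 + 681) / 14 = 686/14 = 49.

49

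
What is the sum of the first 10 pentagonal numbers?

550

Σ i(3i−1)/2 = (3Σi² − Σi) / 2 over i = 1..10.
Σi = 55 and Σi² = 385.
(3·385 − 1·55) / 2 = 1100/2 = 550.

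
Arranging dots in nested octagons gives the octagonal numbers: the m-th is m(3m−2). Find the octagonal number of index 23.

The 23rd octagonal number is n(3n−2) with n = 23.
23·(3·23 − 2) = 23·67 = 1541.

1541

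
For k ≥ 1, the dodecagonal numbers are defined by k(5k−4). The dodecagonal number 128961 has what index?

161

Set n(5n−4) = 128961, giving 5n² − 4n − 128961 = 0.
The discriminant is 16 + 20·128961 = 2579236, and √2579236 = 1606.
So n = (4 + 1606) / 10 = 1610/10 = 161.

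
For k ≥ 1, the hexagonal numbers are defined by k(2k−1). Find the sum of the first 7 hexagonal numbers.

252

Σ i(2i−1) = 2Σi² − Σi over i = 1..7.
Σi = 28 and Σi² = 140.
2·140 − 1·28 = 252.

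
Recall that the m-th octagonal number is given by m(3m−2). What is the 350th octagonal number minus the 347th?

6267

350·(3·350 − 2) = 366800 and 347·(3·347 − 2) = 360533.
Difference: 366800 − 360533 = 6267.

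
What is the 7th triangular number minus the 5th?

7·8/2 = 28 and 5·6/2 = 15.
Difference: 28 − 15 = 13.

13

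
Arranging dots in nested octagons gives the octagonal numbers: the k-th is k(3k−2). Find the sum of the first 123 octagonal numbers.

Σ i(3i−2) = 3Σi² − 2Σi over i = 1..123.
Σi = 7626 and Σi² = 627874.
3·627874 − 2·7626 = 1868370.

1868370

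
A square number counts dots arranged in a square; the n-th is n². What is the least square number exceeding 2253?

Solve n² > 2253 for integer n.
The largest n with value ≤ 2253 is 47 (since 2209 ≤ 2253 < 2304), so the first above is n = 48, value 2304.

2304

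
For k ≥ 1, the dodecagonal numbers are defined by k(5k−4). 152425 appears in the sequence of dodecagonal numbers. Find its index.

175

Set n(5n−4) = 152425, giving 5n² − 4n − 152425 = 0.
The discriminant is 16 + 20·152425 = 3048516, and √3048516 = 1746.
So n = (4 + 1746) / 10 = 1750/10 = 175.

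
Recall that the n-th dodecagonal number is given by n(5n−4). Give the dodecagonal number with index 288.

The 288th dodecagonal number is n(5n−4) with n = 288.
288·(5·288 − 4) = 288·1436 = 413568.

413568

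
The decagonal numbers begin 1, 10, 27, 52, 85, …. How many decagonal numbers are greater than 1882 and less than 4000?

9

The n-th decagonal number is n(4n−3).
Smallest index with value > 1882: n = 23 (giving 2047).
Largest index with value < 4000: n = 31 (giving 3751).
Indices 23 through 31: 9 terms.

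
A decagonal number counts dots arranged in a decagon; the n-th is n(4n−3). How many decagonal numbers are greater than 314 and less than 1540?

The n-th decagonal number is n(4n−3).
Smallest index with value > 314: n = 10 (giving 370).
Largest index with value < 1540: n = 19 (giving 1387).
Indices 10 through 19: 10 terms.

10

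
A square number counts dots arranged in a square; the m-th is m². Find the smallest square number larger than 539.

Solve n² > 539 for integer n.
The largest n with value ≤ 539 is 23 (since 529 ≤ 539 < 576), so the first above is n = 24, value 576.

576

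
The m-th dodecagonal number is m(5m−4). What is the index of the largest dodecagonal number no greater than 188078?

Solve n(5n−4) ≤ 188078 for integer n.
n = 194 gives 187404 ≤ 188078, while n = 195 gives 189345 > 188078; so the answer is index 194.

194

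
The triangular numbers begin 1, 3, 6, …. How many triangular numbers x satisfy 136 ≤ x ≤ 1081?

The n-th triangular number is n(n+1)/2.
Smallest index with value ≥ 136: n = 16 (giving 136).
Largest index with value ≤ 1081: n = 46 (giving 1081).
Indices 16 through 46: 31 terms.

31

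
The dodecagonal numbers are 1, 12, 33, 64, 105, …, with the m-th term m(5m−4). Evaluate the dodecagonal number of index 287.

410697

287·(5·287 − 4) = 287·1431 = 410697.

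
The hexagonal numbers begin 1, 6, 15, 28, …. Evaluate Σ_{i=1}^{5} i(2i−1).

95

Σ i(2i−1) = 2Σi² − Σi over i = 1..5.
Σi = 15 and Σi² = 55.
2·55 − 1·15 = 95.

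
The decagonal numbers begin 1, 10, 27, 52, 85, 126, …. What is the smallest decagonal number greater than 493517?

Solve n(4n−3) > 493517 for integer n.
The largest n with value ≤ 493517 is 351 (since 491751 ≤ 493517 < 494560), so the first above is n = 352, value 494560.

494560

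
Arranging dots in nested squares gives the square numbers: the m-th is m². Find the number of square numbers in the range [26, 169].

The n-th square number is n².
Smallest index with value ≥ 26: n = 6 (giving 36).
Largest index with value ≤ 169: n = 13 (giving 169).
Indices 6 through 13: 8 terms.

8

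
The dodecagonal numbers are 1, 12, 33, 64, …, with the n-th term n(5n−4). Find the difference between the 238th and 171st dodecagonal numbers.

136747

238·(5·238 − 4) = 282268 and 171·(5·171 − 4) = 145521.
Difference: 282268 − 145521 = 136747.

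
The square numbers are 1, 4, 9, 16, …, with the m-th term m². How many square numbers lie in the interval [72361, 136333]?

101

The n-th square number is n².
Smallest index with value ≥ 72361: n = 269 (giving 72361).
Largest index with value ≤ 136333: n = 369 (giving 136161).
Indices 269 through 369: 101 terms.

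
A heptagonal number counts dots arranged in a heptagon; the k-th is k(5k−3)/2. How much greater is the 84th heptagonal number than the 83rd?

416

Consecutive heptagonal numbers differ by 5n − 4: here 5·84 − 4 = 416.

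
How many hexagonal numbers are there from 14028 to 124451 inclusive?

The n-th hexagonal number is n(2n−1).
Smallest index with value ≥ 14028: n = 84 (giving 14028).
Largest index with value ≤ 124451: n = 249 (giving 123753).
Indices 84 through 249: 166 terms.

166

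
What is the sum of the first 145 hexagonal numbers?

2042905

Σ i(2i−1) = 2Σi² − Σi over i = 1..145.
Σi = 10585 and Σi² = 1026745.
2·1026745 − 1·10585 = 2042905.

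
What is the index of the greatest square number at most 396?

Solve n² ≤ 396 for integer n.
n = 19 gives 361 ≤ 396, while n = 20 gives 400 > 396; so the answer is index 19.

19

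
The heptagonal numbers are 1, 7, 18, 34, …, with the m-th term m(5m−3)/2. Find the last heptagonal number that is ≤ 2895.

2839

Solve n(5n−3)/2 ≤ 2895 for integer n.
n = 34 gives 2839 ≤ 2895, while n = 35 gives 3010 > 2895; so the answer is 2839.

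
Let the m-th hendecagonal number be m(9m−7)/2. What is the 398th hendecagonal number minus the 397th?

Consecutive hendecagonal numbers differ by 9n − 8: here 9·398 − 8 = 3574.

3574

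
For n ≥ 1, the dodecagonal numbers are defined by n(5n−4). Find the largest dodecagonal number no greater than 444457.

Solve n(5n−4) ≤ 444457 for integer n.
n = 298 gives 442828 ≤ 444457, while n = 299 gives 445809 > 444457; so the answer is 442828.

442828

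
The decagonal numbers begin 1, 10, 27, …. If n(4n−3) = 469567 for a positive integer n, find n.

Set n(4n−3) = 469567, giving 4n² − 3n − 469567 = 0.
The discriminant is 9 + 16·469567 = 7513081, and √7513081 = 2741.
So n = (3 + 2741) / 8 = 2744/8 = 343.

343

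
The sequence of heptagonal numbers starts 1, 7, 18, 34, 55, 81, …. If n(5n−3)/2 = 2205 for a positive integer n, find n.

Set n(5n−3)/2 = 2205, giving 5n² − 3n − 4410 = 0.
The discriminant is 9 + 40·2205 = 88209, and √88209 = 297.
So n = (3 + 297) / 10 = 300/10 = 30.

30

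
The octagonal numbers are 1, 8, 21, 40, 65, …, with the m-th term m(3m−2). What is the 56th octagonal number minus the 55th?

331

Consecutive octagonal numbers differ by 6n − 5: here 6·56 − 5 = 331.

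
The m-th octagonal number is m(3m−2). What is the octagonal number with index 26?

The 26th octagonal number is n(3n−2) with n = 26.
26·(3·26 − 2) = 26·76 = 1976.

1976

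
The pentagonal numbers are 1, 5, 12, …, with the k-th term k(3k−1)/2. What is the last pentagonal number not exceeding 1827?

1820

Solve n(3n−1)/2 ≤ 1827 for integer n.
n = 35 gives 1820 ≤ 1827, while n = 36 gives 1926 > 1827; so the answer is 1820.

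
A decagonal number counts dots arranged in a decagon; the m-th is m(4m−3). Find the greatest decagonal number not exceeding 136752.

136345

Solve n(4n−3) ≤ 136752 for integer n.
n = 185 gives 136345 ≤ 136752, while n = 186 gives 137826 > 136752; so the answer is 136345.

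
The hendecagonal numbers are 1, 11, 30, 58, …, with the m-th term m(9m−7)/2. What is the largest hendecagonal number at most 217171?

217030

Solve n(9n−7)/2 ≤ 217171 for integer n.
n = 220 gives 217030 ≤ 217171, while n = 221 gives 219011 > 217171; so the answer is 217030.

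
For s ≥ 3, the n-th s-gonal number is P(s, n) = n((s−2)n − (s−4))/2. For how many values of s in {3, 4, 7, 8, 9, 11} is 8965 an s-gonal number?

1

s = 3: P(3, 133) = 8911 and P(3, 134) = 9045; 8965 is not s-gonal.
s = 4: P(4, 94) = 8836 and P(4, 95) = 9025; 8965 is not s-gonal.
s = 7: P(7, 60) = 8910 and P(7, 61) = 9211; 8965 is not s-gonal.
s = 8: P(8, 55) = 8965. ✓
s = 9: P(9, 50) = 8625 and P(9, 51) = 8976; 8965 is not s-gonal.
s = 11: P(11, 45) = 8955 and P(11, 46) = 9361; 8965 is not s-gonal.
Hits: s ∈ {8} → 1.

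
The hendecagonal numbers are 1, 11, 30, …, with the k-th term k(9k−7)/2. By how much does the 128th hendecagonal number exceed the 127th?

1144

Consecutive hendecagonal numbers differ by 9n − 8: here 9·128 − 8 = 1144.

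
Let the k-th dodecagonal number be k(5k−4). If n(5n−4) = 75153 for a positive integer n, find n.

Set n(5n−4) = 75153, giving 5n² − 4n − 75153 = 0.
So n = (4 + 1226) / 10 = 1230/10 = 123.

123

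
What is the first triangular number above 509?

528

Solve n(n+1)/2 > 509 for integer n.
The largest n with value ≤ 509 is 31 (since 496 ≤ 509 < 528), so the first above is n = 32, value 528.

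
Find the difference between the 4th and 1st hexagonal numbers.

4·(2·4 − 1) = 28 and 1·(2·1 − 1) = 1.
Difference: 28 − 1 = 27.

27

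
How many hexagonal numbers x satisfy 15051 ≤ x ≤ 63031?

91

The n-th hexagonal number is n(2n−1).
Smallest index with value ≥ 15051: n = 87 (giving 15051).
Largest index with value ≤ 63031: n = 177 (giving 62481).
Indices 87 through 177: 91 terms.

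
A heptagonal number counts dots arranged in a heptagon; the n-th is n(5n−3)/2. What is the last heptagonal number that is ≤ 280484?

Solve n(5n−3)/2 ≤ 280484 for integer n.
n = 335 gives 280060 ≤ 280484, while n = 336 gives 281736 > 280484; so the answer is 280060.

280060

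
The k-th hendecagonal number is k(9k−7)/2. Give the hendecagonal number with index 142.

The 142nd hendecagonal number is n(9n−7)/2 with n = 142.
142·(9·142 − 7)/2 = 142·1271/2 = 90241.

90241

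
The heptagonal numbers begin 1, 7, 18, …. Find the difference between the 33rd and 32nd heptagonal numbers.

Consecutive heptagonal numbers differ by 5n − 4: here 5·33 − 4 = 161.

161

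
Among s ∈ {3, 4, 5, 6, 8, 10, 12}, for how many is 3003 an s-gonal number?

2

s = 3: P(3, 77) = 3003. ✓
s = 4: P(4, 54) = 2916 and P(4, 55) = 3025; 3003 is not s-gonal.
s = 5: P(5, 44) = 2882 and P(5, 45) = 3015; 3003 is not s-gonal.
s = 6: P(6, 39) = 3003. ✓
s = 8: P(8, 31) = 2821 and P(8, 32) = 3008; 3003 is not s-gonal.
s = 10: P(10, 27) = 2835 and P(10, 28) = 3052; 3003 is not s-gonal.
s = 12: P(12, 24) = 2784 and P(12, 25) = 3025; 3003 is not s-gonal.
Hits: s ∈ {3, 6} → 2.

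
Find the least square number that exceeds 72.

Solve n² > 72 for integer n.
The largest n with value ≤ 72 is 8 (since 64 ≤ 72 < 81), so the first above is n = 9, value 81.

81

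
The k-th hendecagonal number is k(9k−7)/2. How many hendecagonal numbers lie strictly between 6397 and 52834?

The n-th hendecagonal number is n(9n−7)/2.
Smallest index with value > 6397: n = 39 (giving 6708).
Largest index with value < 52834: n = 108 (giving 52110).
Indices 39 through 108: 70 terms.

70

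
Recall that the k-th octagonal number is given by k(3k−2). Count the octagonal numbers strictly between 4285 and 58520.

The n-th octagonal number is n(3n−2).
Smallest index with value > 4285: n = 39 (giving 4485).
Largest index with value < 58520: n = 139 (giving 57685).
Indices 39 through 139: 101 terms.

101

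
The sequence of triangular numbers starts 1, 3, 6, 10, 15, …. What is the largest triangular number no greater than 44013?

43956

Solve n(n+1)/2 ≤ 44013 for integer n.
n = 296 gives 43956 ≤ 44013, while n = 297 gives 44253 > 44013; so the answer is 43956.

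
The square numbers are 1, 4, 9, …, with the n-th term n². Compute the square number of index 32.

The 32nd square number is n² with n = 32.
32² = 1024.

1024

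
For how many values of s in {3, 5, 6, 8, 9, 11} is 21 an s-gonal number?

s = 3: P(3, 6) = 21. ✓
s = 5: P(5, 3) = 12 and P(5, 4) = 22; 21 is not s-gonal.
s = 6: P(6, 3) = 15 and P(6, 4) = 28; 21 is not s-gonal.
s = 8: P(8, 3) = 21. ✓
s = 9: P(9, 2) = 9 and P(9, 3) = 24; 21 is not s-gonal.
s = 11: P(11, 2) = 11 and P(11, 3) = 30; 21 is not s-gonal.
Hits: s ∈ {3, 8} → 2.

2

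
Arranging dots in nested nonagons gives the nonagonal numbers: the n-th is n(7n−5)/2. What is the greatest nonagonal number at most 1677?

1639

Solve n(7n−5)/2 ≤ 1677 for integer n.
n = 22 gives 1639 ≤ 1677, while n = 23 gives 1794 > 1677; so the answer is 1639.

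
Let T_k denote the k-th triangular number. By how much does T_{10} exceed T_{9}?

Consecutive triangular numbers differ by n: T_{10} − T_{9} = 10.

10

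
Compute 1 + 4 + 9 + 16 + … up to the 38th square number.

Σ_{i=1}^{38} i² = 38·39·77/6 = 19019.

19019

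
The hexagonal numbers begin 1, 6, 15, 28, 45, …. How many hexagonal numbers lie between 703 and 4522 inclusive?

29

The n-th hexagonal number is n(2n−1).
Smallest index with value ≥ 703: n = 19 (giving 703).
Largest index with value ≤ 4522: n = 47 (giving 4371).
Indices 19 through 47: 29 terms.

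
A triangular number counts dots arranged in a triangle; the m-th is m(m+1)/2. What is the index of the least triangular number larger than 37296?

Solve n(n+1)/2 > 37296 for integer n.
The largest n with value ≤ 37296 is 272 (since 37128 ≤ 37296 < 37401), so the first above is n = 273, value 37401.

273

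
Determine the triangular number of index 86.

The 86th triangular number is n(n+1)/2 with n = 86.
86·87/2 = 7482/2 = 3741.

3741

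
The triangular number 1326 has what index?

51

Set n(n+1)/2 = 1326, giving n² + n − 2652 = 0.
So n = (-1 + 103) / 2 = 102/2 = 51.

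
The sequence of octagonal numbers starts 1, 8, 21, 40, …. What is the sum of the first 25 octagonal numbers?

Σ i(3i−2) = 3Σi² − 2Σi over i = 1..25.
Σi = 325 and Σi² = 5525.
3·5525 − 2·325 = 15925.

15925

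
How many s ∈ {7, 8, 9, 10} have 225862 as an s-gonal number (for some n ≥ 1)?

s = 7: P(7, 300) = 224550 and P(7, 301) = 226051; 225862 is not s-gonal.
s = 8: P(8, 274) = 224680 and P(8, 275) = 226325; 225862 is not s-gonal.
s = 9: P(9, 254) = 225171 and P(9, 255) = 226950; 225862 is not s-gonal.
s = 10: P(10, 238) = 225862. ✓
Hits: s ∈ {10} → 1.

1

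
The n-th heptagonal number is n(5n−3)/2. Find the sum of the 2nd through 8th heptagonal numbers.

Σ i(5i−3)/2 = (5Σi² − 3Σi) / 2 over i = 2..8.
Σi = 36 − 1 = 35 and Σi² = 204 − 1 = 203.
(5·203 − 3·35) / 2 = 910/2 = 455.

455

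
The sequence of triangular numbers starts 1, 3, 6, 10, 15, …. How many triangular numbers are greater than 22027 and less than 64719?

150

The n-th triangular number is n(n+1)/2.
Smallest index with value > 22027: n = 210 (giving 22155).
Largest index with value < 64719: n = 359 (giving 64620).
Indices 210 through 359: 150 terms.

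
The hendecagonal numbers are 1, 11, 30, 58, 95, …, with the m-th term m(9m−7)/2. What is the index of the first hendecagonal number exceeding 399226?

Solve n(9n−7)/2 > 399226 for integer n.
The largest n with value ≤ 399226 is 298 (since 398575 ≤ 399226 < 401258), so the first above is n = 299, value 401258.

299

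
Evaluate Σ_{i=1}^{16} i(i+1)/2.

Σ i(i+1)/2 = (Σi² + Σi) / 2 over i = 1..16.
Σi = 136 and Σi² = 1496.
(1·1496 + 1·136) / 2 = 1632/2 = 816.

816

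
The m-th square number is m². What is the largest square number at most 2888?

Solve n² ≤ 2888 for integer n.
n = 53 gives 2809 ≤ 2888, while n = 54 gives 2916 > 2888; so the answer is 2809.

2809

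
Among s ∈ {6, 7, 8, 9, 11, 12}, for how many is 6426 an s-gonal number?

1

s = 6: P(6, 56) = 6216 and P(6, 57) = 6441; 6426 is not s-gonal.
s = 7: P(7, 51) = 6426. ✓
s = 8: P(8, 46) = 6256 and P(8, 47) = 6533; 6426 is not s-gonal.
s = 9: P(9, 43) = 6364 and P(9, 44) = 6666; 6426 is not s-gonal.
s = 11: P(11, 38) = 6365 and P(11, 39) = 6708; 6426 is not s-gonal.
s = 12: P(12, 36) = 6336 and P(12, 37) = 6697; 6426 is not s-gonal.
Hits: s ∈ {7} → 1.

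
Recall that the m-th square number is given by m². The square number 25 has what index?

We need n² = 25, so n = √25 = 5.

5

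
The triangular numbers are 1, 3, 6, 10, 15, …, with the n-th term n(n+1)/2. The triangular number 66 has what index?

11

Set n(n+1)/2 = 66, giving n² + n − 132 = 0.
The discriminant is 1 + 8·66 = 529, and √529 = 23.
So n = (-1 + 23) / 2 = 22/2 = 11.
Check: 11·12/2 = 66. ✓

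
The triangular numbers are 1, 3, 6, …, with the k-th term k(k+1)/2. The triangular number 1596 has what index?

Set n(n+1)/2 = 1596, giving n² + n − 3192 = 0.
The discriminant is 1 + 8·1596 = 12769, and √12769 = 113.
So n = (-1 + 113) / 2 = 112/2 = 56.

56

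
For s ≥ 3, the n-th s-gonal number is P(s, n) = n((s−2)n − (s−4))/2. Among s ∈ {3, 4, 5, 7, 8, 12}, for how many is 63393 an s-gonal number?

s = 3: P(3, 355) = 63190 and P(3, 356) = 63546; 63393 is not s-gonal.
s = 4: P(4, 251) = 63001 and P(4, 252) = 63504; 63393 is not s-gonal.
s = 5: P(5, 205) = 62935 and P(5, 206) = 63551; 63393 is not s-gonal.
s = 7: P(7, 159) = 62964 and P(7, 160) = 63760; 63393 is not s-gonal.
s = 8: P(8, 145) = 62785 and P(8, 146) = 63656; 63393 is not s-gonal.
s = 12: P(12, 113) = 63393. ✓
Hits: s ∈ {12} → 1.

1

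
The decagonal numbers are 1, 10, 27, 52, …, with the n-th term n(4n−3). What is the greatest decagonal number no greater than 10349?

Solve n(4n−3) ≤ 10349 for integer n.
n = 51 gives 10251 ≤ 10349, while n = 52 gives 10660 > 10349; so the answer is 10251.

10251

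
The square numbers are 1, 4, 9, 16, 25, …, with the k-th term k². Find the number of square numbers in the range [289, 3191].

The n-th square number is n².
Smallest index with value ≥ 289: n = 17 (giving 289).
Largest index with value ≤ 3191: n = 56 (giving 3136).
Indices 17 through 56: 40 terms.

40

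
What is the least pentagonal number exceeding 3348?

Solve n(3n−1)/2 > 3348 for integer n.
The largest n with value ≤ 3348 is 47 (since 3290 ≤ 3348 < 3432), so the first above is n = 48, value 3432.

3432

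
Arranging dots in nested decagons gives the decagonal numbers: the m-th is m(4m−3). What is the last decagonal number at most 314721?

Solve n(4n−3) ≤ 314721 for integer n.
n = 280 gives 312760 ≤ 314721, while n = 281 gives 315001 > 314721; so the answer is 312760.

312760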